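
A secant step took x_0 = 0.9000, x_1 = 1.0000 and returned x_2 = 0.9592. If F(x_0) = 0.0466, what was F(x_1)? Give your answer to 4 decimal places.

-0.0321

The secant line through (0.9000, 0.0466) and (1.0000, F(x_1)) crosses zero at x_2 = 0.9592.
So (0.9000, 0.0466), (1.0000, F(x_1)), (0.9592, 0) are collinear:
F(x_1) = 0.0466 · (1.0000 − 0.9592) / (0.9000 − 0.9592) = 0.0466 · (0.040800)/(-0.059200) = -0.032116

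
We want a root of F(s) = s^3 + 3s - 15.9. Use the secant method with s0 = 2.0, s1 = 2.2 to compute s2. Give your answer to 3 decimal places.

F(2.0) = -1.90000, F(2.2) = 1.34800
s2 = 2.20000 − 1.34800·(2.20000 − 2.00000) / (1.34800 − (-1.90000)) = 2.20000 − (0.26960)/(3.24800) = 2.11700

2.117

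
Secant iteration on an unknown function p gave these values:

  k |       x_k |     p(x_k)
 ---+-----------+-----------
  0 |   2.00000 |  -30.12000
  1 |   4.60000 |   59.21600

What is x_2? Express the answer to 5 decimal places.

x_2 = 4.60000 − 59.21600·(4.60000 − 2.00000) / (59.21600 − (-30.12000))
   = 4.60000 − (153.9616000)/(89.3360000) = 2.8766007

2.87660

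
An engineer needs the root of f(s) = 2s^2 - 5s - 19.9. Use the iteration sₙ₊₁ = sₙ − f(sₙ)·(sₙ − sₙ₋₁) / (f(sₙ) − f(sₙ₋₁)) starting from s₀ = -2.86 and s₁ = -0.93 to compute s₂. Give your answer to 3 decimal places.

f(-2.86) = 10.75920, f(-0.93) = -13.52020
s₂ = -0.93000 − (-13.52020)·(-0.93000 − (-2.86000)) / (-13.52020 − 10.75920) = -0.93000 − (-26.09399)/(-24.27940) = -2.00474

-2.005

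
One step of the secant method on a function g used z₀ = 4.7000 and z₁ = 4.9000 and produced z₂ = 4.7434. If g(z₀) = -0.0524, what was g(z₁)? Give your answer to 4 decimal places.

0.1891

The secant line through (4.7000, -0.0524) and (4.9000, g(z₁)) crosses zero at z₂ = 4.7434.
So (4.7000, -0.0524), (4.9000, g(z₁)), (4.7434, 0) are collinear:
g(z₁) = -0.0524 · (4.9000 − 4.7434) / (4.7000 − 4.7434) = -0.0524 · (0.156600)/(-0.043400) = 0.189075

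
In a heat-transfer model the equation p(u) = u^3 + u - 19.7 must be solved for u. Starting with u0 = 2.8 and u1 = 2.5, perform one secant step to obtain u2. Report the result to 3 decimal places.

p(2.8) = 5.05200, p(2.5) = -1.57500
u2 = 2.50000 − (-1.57500)·(2.50000 − 2.80000) / (-1.57500 − 5.05200) = 2.50000 − (0.47250)/(-6.62700) = 2.57130

2.571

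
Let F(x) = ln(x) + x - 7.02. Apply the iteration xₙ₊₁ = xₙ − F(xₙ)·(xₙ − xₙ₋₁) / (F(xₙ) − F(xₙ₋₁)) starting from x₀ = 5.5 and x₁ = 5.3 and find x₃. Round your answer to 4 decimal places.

5.3440

F(5.5) = 0.184748, F(5.3) = -0.052293
x₂ = 5.300000 − (-0.052293)·(5.300000 − 5.500000) / (-0.052293 − 0.184748) = 5.300000 − (0.010459)/(-0.237041) = 5.344122
F(5.344122) = 0.000119
x₃ = 5.344122 − 0.000119·(5.344122 − 5.300000) / (0.000119 − (-0.052293)) = 5.344122 − (0.000005)/(0.052412) = 5.344022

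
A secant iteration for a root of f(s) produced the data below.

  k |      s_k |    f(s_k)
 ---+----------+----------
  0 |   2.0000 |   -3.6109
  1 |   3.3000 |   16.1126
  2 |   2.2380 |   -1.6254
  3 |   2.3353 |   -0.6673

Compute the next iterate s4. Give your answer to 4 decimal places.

s4 = 2.3353 − (-0.6673)·(2.3353 − 2.2380) / (-0.6673 − (-1.6254))
   = 2.3353 − (-0.064928)/(0.958100) = 2.403068

2.4031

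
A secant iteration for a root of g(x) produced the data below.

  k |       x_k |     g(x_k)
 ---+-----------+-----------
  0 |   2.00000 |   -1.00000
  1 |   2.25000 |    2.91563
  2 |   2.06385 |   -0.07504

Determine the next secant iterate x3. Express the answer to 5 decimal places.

x3 = 2.06385 − (-0.07504)·(2.06385 − 2.25000) / (-0.07504 − 2.91563)
   = 2.06385 − (0.0139687)/(-2.9906700) = 2.0685208

2.06852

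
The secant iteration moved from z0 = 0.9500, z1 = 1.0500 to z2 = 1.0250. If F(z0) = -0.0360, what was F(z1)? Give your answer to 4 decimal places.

The secant line through (0.9500, -0.0360) and (1.0500, F(z1)) crosses zero at z2 = 1.0250.
So (0.9500, -0.0360), (1.0500, F(z1)), (1.0250, 0) are collinear:
F(z1) = -0.0360 · (1.0500 − 1.0250) / (0.9500 − 1.0250) = -0.0360 · (0.025000)/(-0.075000) = 0.012000

0.0120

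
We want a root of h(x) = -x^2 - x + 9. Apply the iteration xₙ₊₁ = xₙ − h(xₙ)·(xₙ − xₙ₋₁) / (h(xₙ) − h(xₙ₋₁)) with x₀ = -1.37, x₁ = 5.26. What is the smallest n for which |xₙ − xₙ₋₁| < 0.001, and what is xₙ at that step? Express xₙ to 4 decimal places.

h(-1.37) = 8.493100, h(5.26) = -23.927600
x₂ = 5.260000 − (-23.927600)·(6.630000)/(-32.420700) = 0.366830;  |Δ| = 4.893170
h(0.366830) = 8.498605
x₃ = 0.366830 − 8.498605·(-4.893170)/(32.426205) = 1.649284;  |Δ| = 1.282454
h(1.649284) = 4.630577
x₄ = 1.649284 − 4.630577·(1.282454)/(-3.868028) = 3.184563;  |Δ| = 1.535279
h(3.184563) = -4.326006
x₅ = 3.184563 − (-4.326006)·(1.535279)/(-8.956583) = 2.443028;  |Δ| = 0.741536
h(2.443028) = 0.588589
x₆ = 2.443028 − 0.588589·(-0.741536)/(4.914595) = 2.531836;  |Δ| = 0.088809
h(2.531836) = 0.057968
x₇ = 2.531836 − 0.057968·(0.088809)/(-0.530621) = 2.541538;  |Δ| = 0.009702
h(2.541538) = -0.000956
x₈ = 2.541538 − (-0.000956)·(0.009702)/(-0.058924) = 2.541381;  |Δ| = 0.000157
|x₈ − x₇| = 0.000157 < 0.001

n = 8, xₙ = 2.5414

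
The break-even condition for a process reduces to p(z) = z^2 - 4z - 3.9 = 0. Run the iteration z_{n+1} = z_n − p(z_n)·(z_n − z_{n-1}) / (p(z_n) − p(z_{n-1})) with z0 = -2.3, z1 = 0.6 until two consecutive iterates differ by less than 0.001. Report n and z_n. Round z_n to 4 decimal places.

n = 6, z_n = -0.8107

p(-2.3) = 10.590000, p(0.6) = -5.940000
z2 = 0.600000 − (-5.940000)·(2.900000)/(-16.530000) = -0.442105;  |Δ| = 1.042105
p(-0.442105) = -1.936122
z3 = -0.442105 − (-1.936122)·(-1.042105)/(4.003878) = -0.946027;  |Δ| = 0.503922
p(-0.946027) = 0.779077
z4 = -0.946027 − 0.779077·(-0.503922)/(2.715199) = -0.801436;  |Δ| = 0.144591
p(-0.801436) = -0.051956
z5 = -0.801436 − (-0.051956)·(0.144591)/(-0.831034) = -0.810476;  |Δ| = 0.009040
p(-0.810476) = -0.001225
z6 = -0.810476 − (-0.001225)·(-0.009040)/(0.050731) = -0.810694;  |Δ| = 0.000218
|z6 − z5| = 0.000218 < 0.001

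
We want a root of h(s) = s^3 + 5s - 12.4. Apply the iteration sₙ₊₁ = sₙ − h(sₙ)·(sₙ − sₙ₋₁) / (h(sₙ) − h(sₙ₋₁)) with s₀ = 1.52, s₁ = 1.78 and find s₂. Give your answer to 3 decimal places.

h(1.52) = -1.28819, h(1.78) = 2.13975
s₂ = 1.78000 − 2.13975·(1.78000 − 1.52000) / (2.13975 − (-1.28819)) = 1.78000 − (0.55634)/(3.42794) = 1.61771

1.618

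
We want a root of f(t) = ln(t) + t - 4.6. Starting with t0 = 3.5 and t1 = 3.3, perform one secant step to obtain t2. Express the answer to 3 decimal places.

f(3.5) = 0.15276, f(3.3) = -0.10608
t2 = 3.30000 − (-0.10608)·(3.30000 − 3.50000) / (-0.10608 − 0.15276) = 3.30000 − (0.02122)/(-0.25884) = 3.38196

3.382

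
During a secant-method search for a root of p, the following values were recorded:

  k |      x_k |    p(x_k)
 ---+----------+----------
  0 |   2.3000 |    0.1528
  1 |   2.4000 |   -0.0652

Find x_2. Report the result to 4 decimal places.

2.3701

x_2 = 2.4000 − (-0.0652)·(2.4000 − 2.3000) / (-0.0652 − 0.1528)
   = 2.4000 − (-0.006520)/(-0.218000) = 2.370092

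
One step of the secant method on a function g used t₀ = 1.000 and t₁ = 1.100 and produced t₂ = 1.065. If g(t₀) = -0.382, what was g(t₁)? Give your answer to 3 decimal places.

The secant line through (1.000, -0.382) and (1.100, g(t₁)) crosses zero at t₂ = 1.065.
So (1.000, -0.382), (1.100, g(t₁)), (1.065, 0) are collinear:
g(t₁) = -0.382 · (1.100 − 1.065) / (1.000 − 1.065) = -0.382 · (0.03500)/(-0.06500) = 0.20569

0.206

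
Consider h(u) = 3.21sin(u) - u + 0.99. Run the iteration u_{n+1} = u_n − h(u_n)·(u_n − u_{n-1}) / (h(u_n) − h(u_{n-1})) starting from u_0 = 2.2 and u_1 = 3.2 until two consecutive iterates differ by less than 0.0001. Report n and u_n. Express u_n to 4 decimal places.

n = 5, u_n = 2.6119

h(2.2) = 1.385273, h(3.2) = -2.397381
u_2 = 3.200000 − (-2.397381)·(1.000000)/(-3.782654) = 2.566217;  |Δ| = 0.633783
h(2.566217) = 0.170503
u_3 = 2.566217 − 0.170503·(-0.633783)/(2.567884) = 2.608299;  |Δ| = 0.042082
h(2.608299) = 0.013575
u_4 = 2.608299 − 0.013575·(0.042082)/(-0.156929) = 2.611940;  |Δ| = 0.003640
h(2.611940) = -0.000139
u_5 = 2.611940 − (-0.000139)·(0.003640)/(-0.013713) = 2.611903;  |Δ| = 0.000037
|u_5 − u_4| = 0.000037 < 0.0001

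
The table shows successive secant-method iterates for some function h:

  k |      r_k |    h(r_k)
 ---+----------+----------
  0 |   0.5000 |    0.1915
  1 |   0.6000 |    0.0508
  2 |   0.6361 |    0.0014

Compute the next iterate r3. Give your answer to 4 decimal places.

0.6371

r3 = 0.6361 − 0.0014·(0.6361 − 0.6000) / (0.0014 − 0.0508)
   = 0.6361 − (0.000051)/(-0.049400) = 0.637123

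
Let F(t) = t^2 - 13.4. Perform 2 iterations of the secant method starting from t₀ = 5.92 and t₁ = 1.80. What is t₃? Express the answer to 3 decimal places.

F(5.92) = 21.64640, F(1.80) = -10.16000
t₂ = 1.80000 − (-10.16000)·(1.80000 − 5.92000) / (-10.16000 − 21.64640) = 1.80000 − (41.85920)/(-31.80640) = 3.11606
F(3.11606) = -3.69016
t₃ = 3.11606 − (-3.69016)·(3.11606 − 1.80000) / (-3.69016 − (-10.16000)) = 3.11606 − (-4.85648)/(6.46984) = 3.86669

3.867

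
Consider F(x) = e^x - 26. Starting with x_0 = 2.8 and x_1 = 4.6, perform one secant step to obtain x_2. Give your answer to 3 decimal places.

F(2.8) = -9.55535, F(4.6) = 73.48432
x_2 = 4.60000 − 73.48432·(4.60000 − 2.80000) / (73.48432 − (-9.55535)) = 4.60000 − (132.27177)/(83.03967) = 3.00713

3.007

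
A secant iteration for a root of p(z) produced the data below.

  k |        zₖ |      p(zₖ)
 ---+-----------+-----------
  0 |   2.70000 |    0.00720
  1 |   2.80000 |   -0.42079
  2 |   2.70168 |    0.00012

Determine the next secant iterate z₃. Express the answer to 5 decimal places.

2.70171

z₃ = 2.70168 − 0.00012·(2.70168 − 2.80000) / (0.00012 − (-0.42079))
   = 2.70168 − (-0.0000118)/(0.4209100) = 2.7017080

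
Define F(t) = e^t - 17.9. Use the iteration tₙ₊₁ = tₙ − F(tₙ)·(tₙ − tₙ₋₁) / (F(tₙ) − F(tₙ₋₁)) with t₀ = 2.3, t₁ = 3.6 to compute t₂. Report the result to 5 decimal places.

F(2.3) = -7.9258175, F(3.6) = 18.6982344
t₂ = 3.6000000 − 18.6982344·(3.6000000 − 2.3000000) / (18.6982344 − (-7.9258175)) = 3.6000000 − (24.3077048)/(26.6240520) = 2.6870021

2.68700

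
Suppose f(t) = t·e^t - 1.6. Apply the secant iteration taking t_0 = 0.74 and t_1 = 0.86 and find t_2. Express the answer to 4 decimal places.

0.7522

f(0.74) = -0.049008, f(0.86) = 0.432318
t_2 = 0.860000 − 0.432318·(0.860000 − 0.740000) / (0.432318 − (-0.049008)) = 0.860000 − (0.051878)/(0.481326) = 0.752218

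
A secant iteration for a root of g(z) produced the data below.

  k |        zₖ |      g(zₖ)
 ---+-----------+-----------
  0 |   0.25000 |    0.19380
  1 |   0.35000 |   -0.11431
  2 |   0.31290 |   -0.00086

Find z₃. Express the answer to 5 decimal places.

0.31262

z₃ = 0.31290 − (-0.00086)·(0.31290 − 0.35000) / (-0.00086 − (-0.11431))
   = 0.31290 − (0.0000319)/(0.1134500) = 0.3126188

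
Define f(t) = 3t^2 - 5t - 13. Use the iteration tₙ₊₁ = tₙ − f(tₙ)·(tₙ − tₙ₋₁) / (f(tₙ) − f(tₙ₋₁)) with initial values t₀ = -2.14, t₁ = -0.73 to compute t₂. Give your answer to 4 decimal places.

-1.2995

f(-2.14) = 11.438800, f(-0.73) = -7.751300
t₂ = -0.730000 − (-7.751300)·(-0.730000 − (-2.140000)) / (-7.751300 − 11.438800) = -0.730000 − (-10.929333)/(-19.190100) = -1.299530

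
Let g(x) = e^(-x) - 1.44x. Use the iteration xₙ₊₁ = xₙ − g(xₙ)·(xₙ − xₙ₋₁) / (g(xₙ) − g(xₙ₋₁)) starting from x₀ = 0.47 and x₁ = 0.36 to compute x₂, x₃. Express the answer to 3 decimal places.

0.445, 0.445

g(0.47) = -0.05180, g(0.36) = 0.17928
x₂ = 0.36000 − 0.17928·(0.36000 − 0.47000) / (0.17928 − (-0.05180)) = 0.36000 − (-0.01972)/(0.23107) = 0.44534
g(0.44534) = -0.00069
x₃ = 0.44534 − (-0.00069)·(0.44534 − 0.36000) / (-0.00069 − 0.17928) = 0.44534 − (-0.00006)/(-0.17996) = 0.44502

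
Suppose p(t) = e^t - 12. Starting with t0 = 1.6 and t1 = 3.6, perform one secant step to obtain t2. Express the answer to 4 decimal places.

2.0454

p(1.6) = -7.046968, p(3.6) = 24.598234
t2 = 3.600000 − 24.598234·(3.600000 − 1.600000) / (24.598234 − (-7.046968)) = 3.600000 − (49.196469)/(31.645202) = 2.045374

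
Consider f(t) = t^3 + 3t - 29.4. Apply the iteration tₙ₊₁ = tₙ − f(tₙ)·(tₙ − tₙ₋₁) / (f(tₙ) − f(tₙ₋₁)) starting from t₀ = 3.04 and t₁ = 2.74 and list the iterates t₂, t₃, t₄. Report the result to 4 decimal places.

2.7617, 2.7637, 2.7637

f(3.04) = 7.814464, f(2.74) = -0.609176
t₂ = 2.740000 − (-0.609176)·(2.740000 − 3.040000) / (-0.609176 − 7.814464) = 2.740000 − (0.182753)/(-8.423640) = 2.761695
f(2.761695) = -0.051574
t₃ = 2.761695 − (-0.051574)·(2.761695 − 2.740000) / (-0.051574 − (-0.609176)) = 2.761695 − (-0.001119)/(0.557602) = 2.763702
f(2.763702) = 0.000393
t₄ = 2.763702 − 0.000393·(2.763702 − 2.761695) / (0.000393 − (-0.051574)) = 2.763702 − (0.000001)/(0.051967) = 2.763687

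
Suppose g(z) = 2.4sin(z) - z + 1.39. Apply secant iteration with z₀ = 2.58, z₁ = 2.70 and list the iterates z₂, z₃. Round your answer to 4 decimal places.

g(2.58) = 0.088084, g(2.70) = -0.284288
z₂ = 2.700000 − (-0.284288)·(2.700000 − 2.580000) / (-0.284288 − 0.088084) = 2.700000 − (-0.034115)/(-0.372372) = 2.608386
g(2.608386) = 0.001529
z₃ = 2.608386 − 0.001529·(2.608386 − 2.700000) / (0.001529 − (-0.284288)) = 2.608386 − (-0.000140)/(0.285817) = 2.608876

2.6084, 2.6089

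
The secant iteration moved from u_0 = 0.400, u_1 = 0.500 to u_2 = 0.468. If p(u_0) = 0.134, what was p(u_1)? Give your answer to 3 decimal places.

The secant line through (0.400, 0.134) and (0.500, p(u_1)) crosses zero at u_2 = 0.468.
So (0.400, 0.134), (0.500, p(u_1)), (0.468, 0) are collinear:
p(u_1) = 0.134 · (0.500 − 0.468) / (0.400 − 0.468) = 0.134 · (0.03200)/(-0.06800) = -0.06306

-0.063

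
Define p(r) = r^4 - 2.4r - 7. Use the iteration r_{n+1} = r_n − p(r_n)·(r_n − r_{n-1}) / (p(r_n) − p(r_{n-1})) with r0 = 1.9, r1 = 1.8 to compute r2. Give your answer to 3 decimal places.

p(1.9) = 1.47210, p(1.8) = -0.82240
r2 = 1.80000 − (-0.82240)·(1.80000 − 1.90000) / (-0.82240 − 1.47210) = 1.80000 − (0.08224)/(-2.29450) = 1.83584

1.836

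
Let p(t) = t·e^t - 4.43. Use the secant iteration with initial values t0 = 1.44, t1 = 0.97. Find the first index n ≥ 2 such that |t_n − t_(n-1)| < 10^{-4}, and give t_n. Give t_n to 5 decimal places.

p(1.44) = 1.6478020, p(0.97) = -1.8711939
t2 = 0.9700000 − (-1.8711939)·(-0.4700000)/(-3.5189959) = 1.2199182;  |Δ| = 0.2499182
p(1.2199182) = -0.2982460
t3 = 1.2199182 − (-0.2982460)·(0.2499182)/(1.5729479) = 1.2673051;  |Δ| = 0.0473869
p(1.2673051) = 0.0705417
t4 = 1.2673051 − 0.0705417·(0.0473869)/(0.3687877) = 1.2582409;  |Δ| = 0.0090642
p(1.2582409) = -0.0019665
t5 = 1.2582409 − (-0.0019665)·(-0.0090642)/(-0.0725081) = 1.2584868;  |Δ| = 0.0002458
p(1.2584868) = -0.0000125
t6 = 1.2584868 − (-0.0000125)·(0.0002458)/(0.0019540) = 1.2584883;  |Δ| = 0.0000016
|t6 − t5| = 0.0000016 < 10^{-4}

n = 6, t_n = 1.25849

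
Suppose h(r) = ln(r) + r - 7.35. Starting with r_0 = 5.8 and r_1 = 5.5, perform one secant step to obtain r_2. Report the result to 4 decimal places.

5.6234

h(5.8) = 0.207858, h(5.5) = -0.145252
r_2 = 5.500000 − (-0.145252)·(5.500000 − 5.800000) / (-0.145252 − 0.207858) = 5.500000 − (0.043576)/(-0.353110) = 5.623405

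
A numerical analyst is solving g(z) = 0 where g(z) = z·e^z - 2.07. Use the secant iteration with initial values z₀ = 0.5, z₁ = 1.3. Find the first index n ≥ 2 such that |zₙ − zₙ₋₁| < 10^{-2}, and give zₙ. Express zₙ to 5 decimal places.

g(0.5) = -1.2456394, g(1.3) = 2.7000857
z₂ = 1.3000000 − 2.7000857·(0.8000000)/(3.9457250) = 0.7525547;  |Δ| = 0.5474453
g(0.7525547) = -0.4727664
z₃ = 0.7525547 − (-0.4727664)·(-0.5474453)/(-3.1728520) = 0.8341260;  |Δ| = 0.0815713
g(0.8341260) = -0.1491741
z₄ = 0.8341260 − (-0.1491741)·(0.0815713)/(0.3235923) = 0.8717299;  |Δ| = 0.0376039
g(0.8717299) = 0.0143442
z₅ = 0.8717299 − 0.0143442·(0.0376039)/(0.1635183) = 0.8684312;  |Δ| = 0.0032987
|z₅ − z₄| = 0.0032987 < 10^{-2}

n = 5, zₙ = 0.86843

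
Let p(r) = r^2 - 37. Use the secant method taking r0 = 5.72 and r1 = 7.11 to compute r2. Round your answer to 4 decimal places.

6.0537

p(5.72) = -4.281600, p(7.11) = 13.552100
r2 = 7.110000 − 13.552100·(7.110000 − 5.720000) / (13.552100 − (-4.281600)) = 7.110000 − (18.837419)/(17.833700) = 6.053718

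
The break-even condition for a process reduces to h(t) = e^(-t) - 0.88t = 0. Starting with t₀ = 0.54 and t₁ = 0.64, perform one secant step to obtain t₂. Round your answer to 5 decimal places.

h(0.54) = 0.1075483, h(0.64) = -0.0359076
t₂ = 0.6400000 − (-0.0359076)·(0.6400000 − 0.5400000) / (-0.0359076 − 0.1075483) = 0.6400000 − (-0.0035908)/(-0.1434558) = 0.6149696

0.61497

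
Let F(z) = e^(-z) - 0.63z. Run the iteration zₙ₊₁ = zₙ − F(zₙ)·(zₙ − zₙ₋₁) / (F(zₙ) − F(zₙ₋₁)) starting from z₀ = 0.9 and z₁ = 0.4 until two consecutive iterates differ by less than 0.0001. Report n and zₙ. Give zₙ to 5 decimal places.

F(0.9) = -0.1604303, F(0.4) = 0.4183200
z₂ = 0.4000000 − 0.4183200·(-0.5000000)/(0.5787504) = 0.7613994;  |Δ| = 0.3613994
F(0.7613994) = -0.0126692
z₃ = 0.7613994 − (-0.0126692)·(0.3613994)/(-0.4309892) = 0.7507758;  |Δ| = 0.0106235
F(0.7507758) = -0.0009886
z₄ = 0.7507758 − (-0.0009886)·(-0.0106235)/(0.0116806) = 0.7498767;  |Δ| = 0.0008991
F(0.7498767) = 0.0000024
z₅ = 0.7498767 − 0.0000024·(-0.0008991)/(0.0009910) = 0.7498789;  |Δ| = 0.0000022
|z₅ − z₄| = 0.0000022 < 0.0001

n = 5, zₙ = 0.74988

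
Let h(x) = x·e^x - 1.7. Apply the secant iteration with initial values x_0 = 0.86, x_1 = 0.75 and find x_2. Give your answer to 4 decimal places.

0.7778

h(0.86) = 0.332318, h(0.75) = -0.112250
x_2 = 0.750000 − (-0.112250)·(0.750000 − 0.860000) / (-0.112250 − 0.332318) = 0.750000 − (0.012347)/(-0.444568) = 0.777774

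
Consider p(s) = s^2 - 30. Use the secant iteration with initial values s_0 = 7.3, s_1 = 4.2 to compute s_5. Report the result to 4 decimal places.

5.4772

p(7.3) = 23.290000, p(4.2) = -12.360000
s_2 = 4.200000 − (-12.360000)·(4.200000 − 7.300000) / (-12.360000 − 23.290000) = 4.200000 − (38.316000)/(-35.650000) = 5.274783
p(5.274783) = -2.176668
s_3 = 5.274783 − (-2.176668)·(5.274783 − 4.200000) / (-2.176668 − (-12.360000)) = 5.274783 − (-2.339445)/(10.183332) = 5.504515
p(5.504515) = 0.299690
s_4 = 5.504515 − 0.299690·(5.504515 − 5.274783) / (0.299690 − (-2.176668)) = 5.504515 − (0.068849)/(2.476358) = 5.476713
p(5.476713) = -0.005614
s_5 = 5.476713 − (-0.005614)·(5.476713 − 5.504515) / (-0.005614 − 0.299690) = 5.476713 − (0.000156)/(-0.305304) = 5.477224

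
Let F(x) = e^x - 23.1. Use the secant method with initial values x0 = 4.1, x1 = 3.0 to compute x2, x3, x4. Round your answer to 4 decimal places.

3.0824, 3.1440, 3.1397

F(4.1) = 37.240288, F(3.0) = -3.014463
x2 = 3.000000 − (-3.014463)·(3.000000 − 4.100000) / (-3.014463 − 37.240288) = 3.000000 − (3.315909)/(-40.254751) = 3.082373
F(3.082373) = -1.289901
x3 = 3.082373 − (-1.289901)·(3.082373 − 3.000000) / (-1.289901 − (-3.014463)) = 3.082373 − (-0.106253)/(1.724562) = 3.143985
F(3.143985) = 0.096115
x4 = 3.143985 − 0.096115·(3.143985 − 3.082373) / (0.096115 − (-1.289901)) = 3.143985 − (0.005922)/(1.386016) = 3.139712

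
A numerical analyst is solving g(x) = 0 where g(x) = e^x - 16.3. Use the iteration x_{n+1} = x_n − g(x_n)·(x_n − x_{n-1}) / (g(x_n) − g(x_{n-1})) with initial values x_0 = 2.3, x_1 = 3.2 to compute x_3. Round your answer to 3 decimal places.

g(2.3) = -6.32582, g(3.2) = 8.23253
x_2 = 3.20000 − 8.23253·(3.20000 − 2.30000) / (8.23253 − (-6.32582)) = 3.20000 − (7.40928)/(14.55835) = 2.69106
g(2.69106) = -1.55265
x_3 = 2.69106 − (-1.55265)·(2.69106 − 3.20000) / (-1.55265 − 8.23253) = 2.69106 − (0.79020)/(-9.78518) = 2.77182

2.772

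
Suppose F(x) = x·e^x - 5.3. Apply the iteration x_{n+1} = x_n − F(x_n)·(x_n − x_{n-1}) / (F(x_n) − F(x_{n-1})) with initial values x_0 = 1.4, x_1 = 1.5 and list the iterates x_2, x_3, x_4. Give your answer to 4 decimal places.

1.3639, 1.3605, 1.3601

F(1.4) = 0.377280, F(1.5) = 1.422534
x_2 = 1.500000 − 1.422534·(1.500000 − 1.400000) / (1.422534 − 0.377280) = 1.500000 − (0.142253)/(1.045254) = 1.363905
F(1.363905) = 0.034833
x_3 = 1.363905 − 0.034833·(1.363905 − 1.500000) / (0.034833 − 1.422534) = 1.363905 − (-0.004741)/(-1.387700) = 1.360489
F(1.360489) = 0.003323
x_4 = 1.360489 − 0.003323·(1.360489 − 1.363905) / (0.003323 − 0.034833) = 1.360489 − (-0.000011)/(-0.031510) = 1.360129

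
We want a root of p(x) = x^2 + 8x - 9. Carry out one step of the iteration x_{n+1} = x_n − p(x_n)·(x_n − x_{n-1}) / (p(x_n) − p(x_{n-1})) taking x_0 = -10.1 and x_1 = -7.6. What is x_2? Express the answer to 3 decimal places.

p(-10.1) = 12.21000, p(-7.6) = -12.04000
x_2 = -7.60000 − (-12.04000)·(-7.60000 − (-10.10000)) / (-12.04000 − 12.21000) = -7.60000 − (-30.10000)/(-24.25000) = -8.84124

-8.841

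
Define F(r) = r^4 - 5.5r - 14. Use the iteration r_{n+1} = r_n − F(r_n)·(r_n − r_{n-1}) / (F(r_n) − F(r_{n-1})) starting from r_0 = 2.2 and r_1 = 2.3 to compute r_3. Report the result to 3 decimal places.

F(2.2) = -2.67440, F(2.3) = 1.33410
r_2 = 2.30000 − 1.33410·(2.30000 − 2.20000) / (1.33410 − (-2.67440)) = 2.30000 − (0.13341)/(4.00850) = 2.26672
F(2.26672) = -0.06779
r_3 = 2.26672 − (-0.06779)·(2.26672 − 2.30000) / (-0.06779 − 1.33410) = 2.26672 − (0.00226)/(-1.40189) = 2.26833

2.268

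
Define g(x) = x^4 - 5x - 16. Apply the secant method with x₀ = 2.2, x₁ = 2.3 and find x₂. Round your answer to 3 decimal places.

2.288

g(2.2) = -3.57440, g(2.3) = 0.48410
x₂ = 2.30000 − 0.48410·(2.30000 − 2.20000) / (0.48410 − (-3.57440)) = 2.30000 − (0.04841)/(4.05850) = 2.28807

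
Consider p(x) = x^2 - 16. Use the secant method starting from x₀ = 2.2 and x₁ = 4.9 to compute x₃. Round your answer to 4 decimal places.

p(2.2) = -11.160000, p(4.9) = 8.010000
x₂ = 4.900000 − 8.010000·(4.900000 − 2.200000) / (8.010000 − (-11.160000)) = 4.900000 − (21.627000)/(19.170000) = 3.771831
p(3.771831) = -1.773291
x₃ = 3.771831 − (-1.773291)·(3.771831 − 4.900000) / (-1.773291 − 8.010000) = 3.771831 − (2.000572)/(-9.783291) = 3.976320

3.9763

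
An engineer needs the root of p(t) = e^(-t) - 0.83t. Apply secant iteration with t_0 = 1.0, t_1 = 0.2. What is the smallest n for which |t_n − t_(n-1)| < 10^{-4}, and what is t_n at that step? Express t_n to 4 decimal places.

n = 5, t_n = 0.6371

p(1.0) = -0.462121, p(0.2) = 0.652731
t_2 = 0.200000 − 0.652731·(-0.800000)/(1.114851) = 0.668389;  |Δ| = 0.468389
p(0.668389) = -0.042230
t_3 = 0.668389 − (-0.042230)·(0.468389)/(-0.694961) = 0.639927;  |Δ| = 0.028462
p(0.639927) = -0.003809
t_4 = 0.639927 − (-0.003809)·(-0.028462)/(0.038421) = 0.637106;  |Δ| = 0.002822
p(0.637106) = 0.000023
t_5 = 0.637106 − 0.000023·(-0.002822)/(0.003832) = 0.637123;  |Δ| = 0.000017
|t_5 − t_4| = 0.000017 < 10^{-4}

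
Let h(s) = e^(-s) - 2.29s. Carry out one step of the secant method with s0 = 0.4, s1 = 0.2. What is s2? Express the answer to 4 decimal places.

0.3190

h(0.4) = -0.245680, h(0.2) = 0.360731
s2 = 0.200000 − 0.360731·(0.200000 − 0.400000) / (0.360731 − (-0.245680)) = 0.200000 − (-0.072146)/(0.606411) = 0.318972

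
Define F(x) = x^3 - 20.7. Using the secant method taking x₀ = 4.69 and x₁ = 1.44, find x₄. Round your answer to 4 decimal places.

F(4.69) = 82.461709, F(1.44) = -17.714016
x₂ = 1.440000 − (-17.714016)·(1.440000 − 4.690000) / (-17.714016 − 82.461709) = 1.440000 − (57.570552)/(-100.175725) = 2.014696
F(2.014696) = -12.522353
x₃ = 2.014696 − (-12.522353)·(2.014696 − 1.440000) / (-12.522353 − (-17.714016)) = 2.014696 − (-7.196542)/(5.191663) = 3.400869
F(3.400869) = 18.634128
x₄ = 3.400869 − 18.634128·(3.400869 − 2.014696) / (18.634128 − (-12.522353)) = 3.400869 − (25.830123)/(31.156481) = 2.571824

2.5718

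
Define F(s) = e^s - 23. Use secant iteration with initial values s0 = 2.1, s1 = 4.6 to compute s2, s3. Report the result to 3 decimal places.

F(2.1) = -14.83383, F(4.6) = 76.48432
s2 = 4.60000 − 76.48432·(4.60000 − 2.10000) / (76.48432 − (-14.83383)) = 4.60000 − (191.21079)/(91.31815) = 2.50610
F(2.50610) = -10.74293
s3 = 2.50610 − (-10.74293)·(2.50610 − 4.60000) / (-10.74293 − 76.48432) = 2.50610 − (22.49459)/(-87.22724) = 2.76399

2.506, 2.764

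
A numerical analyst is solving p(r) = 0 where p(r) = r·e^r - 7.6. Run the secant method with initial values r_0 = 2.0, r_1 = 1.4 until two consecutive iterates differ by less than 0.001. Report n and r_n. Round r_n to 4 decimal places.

n = 5, r_n = 1.5743

p(2.0) = 7.178112, p(1.4) = -1.922720
r_2 = 1.400000 − (-1.922720)·(-0.600000)/(-9.100832) = 1.526761;  |Δ| = 0.126761
p(1.526761) = -0.571947
r_3 = 1.526761 − (-0.571947)·(0.126761)/(1.350773) = 1.580435;  |Δ| = 0.053673
p(1.580435) = 0.076275
r_4 = 1.580435 − 0.076275·(0.053673)/(0.648222) = 1.574119;  |Δ| = 0.006316
p(1.574119) = -0.002535
r_5 = 1.574119 − (-0.002535)·(-0.006316)/(-0.078810) = 1.574322;  |Δ| = 0.000203
|r_5 − r_4| = 0.000203 < 0.001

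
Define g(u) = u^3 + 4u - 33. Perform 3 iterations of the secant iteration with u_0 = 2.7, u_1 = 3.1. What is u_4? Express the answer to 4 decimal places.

g(2.7) = -2.517000, g(3.1) = 9.191000
u_2 = 3.100000 − 9.191000·(3.100000 − 2.700000) / (9.191000 − (-2.517000)) = 3.100000 − (3.676400)/(11.708000) = 2.785992
g(2.785992) = -0.231841
u_3 = 2.785992 − (-0.231841)·(2.785992 − 3.100000) / (-0.231841 − 9.191000) = 2.785992 − (0.072800)/(-9.422841) = 2.793718
g(2.793718) = -0.020539
u_4 = 2.793718 − (-0.020539)·(2.793718 − 2.785992) / (-0.020539 − (-0.231841)) = 2.793718 − (-0.000159)/(0.211303) = 2.794469

2.7945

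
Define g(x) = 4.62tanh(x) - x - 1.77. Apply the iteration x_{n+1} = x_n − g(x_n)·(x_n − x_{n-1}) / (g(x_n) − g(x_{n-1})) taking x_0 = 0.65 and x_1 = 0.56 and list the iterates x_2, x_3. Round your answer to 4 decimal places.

0.5526, 0.5531

g(0.65) = 0.221115, g(0.56) = 0.016856
x_2 = 0.560000 − 0.016856·(0.560000 − 0.650000) / (0.016856 − 0.221115) = 0.560000 − (-0.001517)/(-0.204260) = 0.552573
g(0.552573) = -0.001272
x_3 = 0.552573 − (-0.001272)·(0.552573 − 0.560000) / (-0.001272 − 0.016856) = 0.552573 − (0.000009)/(-0.018127) = 0.553094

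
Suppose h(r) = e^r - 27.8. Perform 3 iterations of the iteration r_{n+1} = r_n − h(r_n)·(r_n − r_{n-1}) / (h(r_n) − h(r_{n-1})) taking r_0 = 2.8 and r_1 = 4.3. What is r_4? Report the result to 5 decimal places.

3.33652

h(2.8) = -11.3553532, h(4.3) = 45.8997937
r_2 = 4.3000000 − 45.8997937·(4.3000000 − 2.8000000) / (45.8997937 − (-11.3553532)) = 4.3000000 − (68.8496905)/(57.2551469) = 3.0974934
h(3.0974934) = -5.6576198
r_3 = 3.0974934 − (-5.6576198)·(3.0974934 − 4.3000000) / (-5.6576198 − 45.8997937) = 3.0974934 − (6.8033250)/(-51.5574135) = 3.2294497
h(3.2294497) = -2.5342502
r_4 = 3.2294497 − (-2.5342502)·(3.2294497 − 3.0974934) / (-2.5342502 − (-5.6576198)) = 3.2294497 − (-0.3344103)/(3.1233697) = 3.3365169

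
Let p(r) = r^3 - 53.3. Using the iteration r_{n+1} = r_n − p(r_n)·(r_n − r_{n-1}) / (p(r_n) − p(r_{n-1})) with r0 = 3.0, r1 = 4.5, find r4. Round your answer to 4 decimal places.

p(3.0) = -26.300000, p(4.5) = 37.825000
r2 = 4.500000 − 37.825000·(4.500000 − 3.000000) / (37.825000 − (-26.300000)) = 4.500000 − (56.737500)/(64.125000) = 3.615205
p(3.615205) = -6.050342
r3 = 3.615205 − (-6.050342)·(3.615205 − 4.500000) / (-6.050342 − 37.825000) = 3.615205 − (5.353314)/(-43.875342) = 3.737217
p(3.737217) = -1.103089
r4 = 3.737217 − (-1.103089)·(3.737217 − 3.615205) / (-1.103089 − (-6.050342)) = 3.737217 − (-0.134590)/(4.947253) = 3.764422

3.7644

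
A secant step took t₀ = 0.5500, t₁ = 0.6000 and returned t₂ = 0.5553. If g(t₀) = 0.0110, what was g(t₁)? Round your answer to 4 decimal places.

The secant line through (0.5500, 0.0110) and (0.6000, g(t₁)) crosses zero at t₂ = 0.5553.
So (0.5500, 0.0110), (0.6000, g(t₁)), (0.5553, 0) are collinear:
g(t₁) = 0.0110 · (0.6000 − 0.5553) / (0.5500 − 0.5553) = 0.0110 · (0.044700)/(-0.005300) = -0.092774

-0.0928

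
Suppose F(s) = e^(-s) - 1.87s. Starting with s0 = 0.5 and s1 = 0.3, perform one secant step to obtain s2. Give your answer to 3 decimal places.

0.371

F(0.5) = -0.32847, F(0.3) = 0.17982
s2 = 0.30000 − 0.17982·(0.30000 − 0.50000) / (0.17982 − (-0.32847)) = 0.30000 − (-0.03596)/(0.50829) = 0.37075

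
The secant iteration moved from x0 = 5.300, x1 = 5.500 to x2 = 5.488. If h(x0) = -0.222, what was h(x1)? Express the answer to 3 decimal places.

The secant line through (5.300, -0.222) and (5.500, h(x1)) crosses zero at x2 = 5.488.
So (5.300, -0.222), (5.500, h(x1)), (5.488, 0) are collinear:
h(x1) = -0.222 · (5.500 − 5.488) / (5.300 − 5.488) = -0.222 · (0.01200)/(-0.18800) = 0.01417

0.014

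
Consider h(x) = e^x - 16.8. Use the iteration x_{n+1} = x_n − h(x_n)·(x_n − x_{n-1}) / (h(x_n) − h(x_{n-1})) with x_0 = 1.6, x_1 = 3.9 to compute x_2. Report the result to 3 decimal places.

h(1.6) = -11.84697, h(3.9) = 32.60245
x_2 = 3.90000 − 32.60245·(3.90000 − 1.60000) / (32.60245 − (-11.84697)) = 3.90000 − (74.98563)/(44.44942) = 2.21301

2.213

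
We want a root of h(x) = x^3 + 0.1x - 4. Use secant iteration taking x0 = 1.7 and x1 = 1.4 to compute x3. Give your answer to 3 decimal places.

h(1.7) = 1.08300, h(1.4) = -1.11600
x2 = 1.40000 − (-1.11600)·(1.40000 − 1.70000) / (-1.11600 − 1.08300) = 1.40000 − (0.33480)/(-2.19900) = 1.55225
h(1.55225) = -0.10465
x3 = 1.55225 − (-0.10465)·(1.55225 − 1.40000) / (-0.10465 − (-1.11600)) = 1.55225 − (-0.01593)/(1.01135) = 1.56801

1.568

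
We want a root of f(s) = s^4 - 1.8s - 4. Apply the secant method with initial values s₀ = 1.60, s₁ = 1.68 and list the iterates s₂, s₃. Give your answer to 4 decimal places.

f(1.60) = -0.326400, f(1.68) = 0.941942
s₂ = 1.680000 − 0.941942·(1.680000 − 1.600000) / (0.941942 − (-0.326400)) = 1.680000 − (0.075355)/(1.268342) = 1.620588
f(1.620588) = -0.019585
s₃ = 1.620588 − (-0.019585)·(1.620588 − 1.680000) / (-0.019585 − 0.941942) = 1.620588 − (0.001164)/(-0.961527) = 1.621798

1.6206, 1.6218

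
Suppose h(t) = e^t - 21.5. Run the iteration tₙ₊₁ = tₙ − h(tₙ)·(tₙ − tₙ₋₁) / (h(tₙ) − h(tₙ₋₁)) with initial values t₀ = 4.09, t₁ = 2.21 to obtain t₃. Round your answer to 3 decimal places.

3.280

h(4.09) = 38.23989, h(2.21) = -12.38428
t₂ = 2.21000 − (-12.38428)·(2.21000 − 4.09000) / (-12.38428 − 38.23989) = 2.21000 − (23.28245)/(-50.62418) = 2.66991
h(2.66991) = -7.06136
t₃ = 2.66991 − (-7.06136)·(2.66991 − 2.21000) / (-7.06136 − (-12.38428)) = 2.66991 − (-3.24758)/(5.32292) = 3.28002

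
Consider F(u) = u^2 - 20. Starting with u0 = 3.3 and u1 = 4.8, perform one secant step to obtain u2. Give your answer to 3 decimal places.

4.425

F(3.3) = -9.11000, F(4.8) = 3.04000
u2 = 4.80000 − 3.04000·(4.80000 − 3.30000) / (3.04000 − (-9.11000)) = 4.80000 − (4.56000)/(12.15000) = 4.42469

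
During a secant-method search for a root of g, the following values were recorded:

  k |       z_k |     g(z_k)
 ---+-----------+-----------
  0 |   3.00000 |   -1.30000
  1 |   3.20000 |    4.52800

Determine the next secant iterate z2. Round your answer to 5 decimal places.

z2 = 3.20000 − 4.52800·(3.20000 − 3.00000) / (4.52800 − (-1.30000))
   = 3.20000 − (0.9056000)/(5.8280000) = 3.0446122

3.04461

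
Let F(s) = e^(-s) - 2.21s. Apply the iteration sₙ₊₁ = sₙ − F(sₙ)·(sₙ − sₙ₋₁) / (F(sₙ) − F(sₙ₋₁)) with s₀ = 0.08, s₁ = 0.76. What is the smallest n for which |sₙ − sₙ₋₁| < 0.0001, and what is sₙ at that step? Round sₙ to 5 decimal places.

n = 5, sₙ = 0.32646

F(0.08) = 0.7463163, F(0.76) = -1.2119336
s₂ = 0.7600000 − (-1.2119336)·(0.6800000)/(-1.9582499) = 0.3391575;  |Δ| = 0.4208425
F(0.3391575) = -0.0371678
s₃ = 0.3391575 − (-0.0371678)·(-0.4208425)/(1.1747658) = 0.3258427;  |Δ| = 0.0133148
F(0.3258427) = 0.0018064
s₄ = 0.3258427 − 0.0018064·(-0.0133148)/(0.0389742) = 0.3264598;  |Δ| = 0.0006171
F(0.3264598) = -0.0000028
s₅ = 0.3264598 − (-0.0000028)·(0.0006171)/(-0.0018093) = 0.3264589;  |Δ| = 0.0000010
|s₅ − s₄| = 0.0000010 < 0.0001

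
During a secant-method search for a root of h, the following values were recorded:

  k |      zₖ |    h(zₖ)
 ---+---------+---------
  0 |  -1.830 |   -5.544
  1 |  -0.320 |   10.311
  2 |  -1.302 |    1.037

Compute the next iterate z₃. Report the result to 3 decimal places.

z₃ = -1.302 − 1.037·(-1.302 − (-0.320)) / (1.037 − 10.311)
   = -1.302 − (-1.01833)/(-9.27400) = -1.41181

-1.412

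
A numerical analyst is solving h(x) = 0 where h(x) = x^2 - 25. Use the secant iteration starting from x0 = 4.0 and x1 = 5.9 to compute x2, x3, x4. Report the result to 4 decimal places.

h(4.0) = -9.000000, h(5.9) = 9.810000
x2 = 5.900000 − 9.810000·(5.900000 − 4.000000) / (9.810000 − (-9.000000)) = 5.900000 − (18.639000)/(18.810000) = 4.909091
h(4.909091) = -0.900826
x3 = 4.909091 − (-0.900826)·(4.909091 − 5.900000) / (-0.900826 − 9.810000) = 4.909091 − (0.892637)/(-10.710826) = 4.992431
h(4.992431) = -0.075637
x4 = 4.992431 − (-0.075637)·(4.992431 − 4.909091) / (-0.075637 − (-0.900826)) = 4.992431 − (-0.006304)/(0.825190) = 5.000069

4.9091, 4.9924, 5.0001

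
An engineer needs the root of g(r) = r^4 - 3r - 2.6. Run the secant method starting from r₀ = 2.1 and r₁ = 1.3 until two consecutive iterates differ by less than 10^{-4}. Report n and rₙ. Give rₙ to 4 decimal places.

n = 7, rₙ = 1.6591

g(2.1) = 10.548100, g(1.3) = -3.643900
r₂ = 1.300000 − (-3.643900)·(-0.800000)/(-14.192000) = 1.505406;  |Δ| = 0.205406
g(1.505406) = -1.980343
r₃ = 1.505406 − (-1.980343)·(0.205406)/(1.663557) = 1.749927;  |Δ| = 0.244521
g(1.749927) = 1.527552
r₄ = 1.749927 − 1.527552·(0.244521)/(3.507895) = 1.643447;  |Δ| = 0.106479
g(1.643447) = -0.235378
r₅ = 1.643447 − (-0.235378)·(-0.106479)/(-1.762930) = 1.657664;  |Δ| = 0.014217
g(1.657664) = -0.022314
r₆ = 1.657664 − (-0.022314)·(0.014217)/(0.213064) = 1.659153;  |Δ| = 0.001489
g(1.659153) = 0.000384
r₇ = 1.659153 − 0.000384·(0.001489)/(0.022698) = 1.659128;  |Δ| = 0.000025
|r₇ − r₆| = 0.000025 < 10^{-4}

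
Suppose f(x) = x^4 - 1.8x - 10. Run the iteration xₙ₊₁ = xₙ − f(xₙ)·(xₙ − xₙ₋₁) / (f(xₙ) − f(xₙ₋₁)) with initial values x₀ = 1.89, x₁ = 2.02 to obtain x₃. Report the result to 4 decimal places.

1.9148

f(1.89) = -0.642102, f(2.02) = 3.013664
x₂ = 2.020000 − 3.013664·(2.020000 − 1.890000) / (3.013664 − (-0.642102)) = 2.020000 − (0.391776)/(3.655766) = 1.912833
f(1.912833) = -0.055322
x₃ = 1.912833 − (-0.055322)·(1.912833 − 2.020000) / (-0.055322 − 3.013664) = 1.912833 − (0.005929)/(-3.068986) = 1.914765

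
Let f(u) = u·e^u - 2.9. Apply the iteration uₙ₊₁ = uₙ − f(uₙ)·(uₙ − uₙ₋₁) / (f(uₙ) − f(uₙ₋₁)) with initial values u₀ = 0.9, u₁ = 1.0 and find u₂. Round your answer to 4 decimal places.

1.0360

f(0.9) = -0.686357, f(1.0) = -0.181718
u₂ = 1.000000 − (-0.181718)·(1.000000 − 0.900000) / (-0.181718 − (-0.686357)) = 1.000000 − (-0.018172)/(0.504639) = 1.036010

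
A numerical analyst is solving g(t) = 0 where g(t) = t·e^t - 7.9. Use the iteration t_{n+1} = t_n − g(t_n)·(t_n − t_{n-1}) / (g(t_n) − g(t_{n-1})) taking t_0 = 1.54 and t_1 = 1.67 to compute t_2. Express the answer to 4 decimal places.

1.5952

g(1.54) = -0.716531, g(1.67) = 0.971320
t_2 = 1.670000 − 0.971320·(1.670000 − 1.540000) / (0.971320 − (-0.716531)) = 1.670000 − (0.126272)/(1.687851) = 1.595188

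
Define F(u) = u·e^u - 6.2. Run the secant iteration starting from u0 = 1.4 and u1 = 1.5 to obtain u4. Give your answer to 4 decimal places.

F(1.4) = -0.522720, F(1.5) = 0.522534
u2 = 1.500000 − 0.522534·(1.500000 − 1.400000) / (0.522534 − (-0.522720)) = 1.500000 − (0.052253)/(1.045254) = 1.450009
F(1.450009) = -0.018391
u3 = 1.450009 − (-0.018391)·(1.450009 − 1.500000) / (-0.018391 − 0.522534) = 1.450009 − (0.000919)/(-0.540924) = 1.451709
F(1.451709) = -0.000617
u4 = 1.451709 − (-0.000617)·(1.451709 − 1.450009) / (-0.000617 − (-0.018391)) = 1.451709 − (-0.000001)/(0.017774) = 1.451768

1.4518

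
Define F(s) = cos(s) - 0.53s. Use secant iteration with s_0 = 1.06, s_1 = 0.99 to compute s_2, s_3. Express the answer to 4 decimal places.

1.0073, 1.0075

F(1.06) = -0.072928, F(0.99) = 0.023990
s_2 = 0.990000 − 0.023990·(0.990000 − 1.060000) / (0.023990 − (-0.072928)) = 0.990000 − (-0.001679)/(0.096918) = 1.007327
F(1.007327) = 0.000239
s_3 = 1.007327 − 0.000239·(1.007327 − 0.990000) / (0.000239 − 0.023990) = 1.007327 − (0.000004)/(-0.023751) = 1.007501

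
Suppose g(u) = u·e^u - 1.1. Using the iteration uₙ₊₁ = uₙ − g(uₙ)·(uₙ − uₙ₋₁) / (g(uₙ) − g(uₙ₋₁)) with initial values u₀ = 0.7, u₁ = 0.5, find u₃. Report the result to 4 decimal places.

0.6030

g(0.7) = 0.309627, g(0.5) = -0.275639
u₂ = 0.500000 − (-0.275639)·(0.500000 − 0.700000) / (-0.275639 − 0.309627) = 0.500000 − (0.055128)/(-0.585266) = 0.594193
g(0.594193) = -0.023579
u₃ = 0.594193 − (-0.023579)·(0.594193 − 0.500000) / (-0.023579 − (-0.275639)) = 0.594193 − (-0.002221)/(0.252060) = 0.603004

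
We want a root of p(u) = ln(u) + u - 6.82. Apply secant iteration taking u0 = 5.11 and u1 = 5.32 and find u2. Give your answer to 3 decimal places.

5.176

p(5.11) = -0.07880, p(5.32) = 0.17147
u2 = 5.32000 − 0.17147·(5.32000 − 5.11000) / (0.17147 − (-0.07880)) = 5.32000 − (0.03601)/(0.25027) = 5.17612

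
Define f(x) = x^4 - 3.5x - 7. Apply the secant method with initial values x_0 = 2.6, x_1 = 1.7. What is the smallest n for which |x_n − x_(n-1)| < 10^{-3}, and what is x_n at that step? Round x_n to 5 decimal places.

f(2.6) = 29.5976000, f(1.7) = -4.5979000
x_2 = 1.7000000 − (-4.5979000)·(-0.9000000)/(-34.1955000) = 1.8210133;  |Δ| = 0.1210133
f(1.8210133) = -2.3770976
x_3 = 1.8210133 − (-2.3770976)·(0.1210133)/(2.2208024) = 1.9505432;  |Δ| = 0.1295299
f(1.9505432) = 0.6482236
x_4 = 1.9505432 − 0.6482236·(0.1295299)/(3.0253211) = 1.9227894;  |Δ| = 0.0277539
f(1.9227894) = -0.0610744
x_5 = 1.9227894 − (-0.0610744)·(-0.0277539)/(-0.7092979) = 1.9251791;  |Δ| = 0.0023898
f(1.9251791) = -0.0013587
x_6 = 1.9251791 − (-0.0013587)·(0.0023898)/(0.0597157) = 1.9252335;  |Δ| = 0.0000544
|x_6 − x_5| = 0.0000544 < 10^{-3}

n = 6, x_n = 1.92523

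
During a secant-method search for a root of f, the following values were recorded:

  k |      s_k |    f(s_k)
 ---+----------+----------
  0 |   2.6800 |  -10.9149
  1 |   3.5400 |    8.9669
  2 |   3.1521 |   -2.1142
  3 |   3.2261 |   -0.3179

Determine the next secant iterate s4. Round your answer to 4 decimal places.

3.2392

s4 = 3.2261 − (-0.3179)·(3.2261 − 3.1521) / (-0.3179 − (-2.1142))
   = 3.2261 − (-0.023525)/(1.796300) = 3.239196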